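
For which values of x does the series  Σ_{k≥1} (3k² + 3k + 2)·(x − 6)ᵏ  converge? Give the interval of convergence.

(5, 7)

The ratio of consecutive coefficients is (3(k+1)² + 3(k+1) + 2)/(3k² + 3k + 2) → 1.
Convergence for |x − 6| < 1, so R = 1.
Check x = 7: the terms do not tend to 0, so the series diverges.
When x = 5, the terms do not tend to 0, so the series diverges.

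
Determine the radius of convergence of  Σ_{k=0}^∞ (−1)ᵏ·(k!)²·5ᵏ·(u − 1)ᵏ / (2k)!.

Apply the ratio test: |a_{k+1}| / |a_k| = (k+1)²/[(2k+1)·(2k+2)] · 5, which tends to 5/4 as k → ∞.
Hence the series converges for |u − 1| < 1/(5/4) = 4/5, so the radius of convergence is 4/5.

R = 4/5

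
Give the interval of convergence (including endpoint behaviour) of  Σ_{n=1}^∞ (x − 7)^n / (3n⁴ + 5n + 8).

By the ratio test, |a_{n+1}/a_n| = (3n⁴ + 5n + 8)/(3(n+1)⁴ + 5(n+1) + 8) → 1.
Hence R = 1.
At x = 8: absolute convergence follows by limit comparison with Σ 1/n⁴.
At x = 6: the series is dominated by a constant times Σ 1/n⁴, which converges (p = 4 > 1).

[6, 8]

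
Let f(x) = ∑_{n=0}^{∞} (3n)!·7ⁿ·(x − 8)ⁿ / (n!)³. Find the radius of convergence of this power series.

R = 1/189

Ratio test: |a_{n+1}/a_n| = (3n+1)·(3n+2)·(3n+3)/(n+1)³ · 7 → 189 as n → ∞.
Convergence for |x − 8| · 189 < 1, i.e. |x − 8| < 1/189. So R = 1/189.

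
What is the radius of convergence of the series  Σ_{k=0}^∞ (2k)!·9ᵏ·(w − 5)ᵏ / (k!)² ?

Ratio test: |a_{k+1}/a_k| = (2k+1)·(2k+2)/(k+1)² · 9 → 36 as k → ∞.
Hence the series converges for |w − 5| < 1/(36) = 1/36, so the radius of convergence is 1/36.

R = 1/36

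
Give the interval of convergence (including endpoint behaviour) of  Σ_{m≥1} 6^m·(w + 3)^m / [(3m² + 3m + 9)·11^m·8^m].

[-53/3, 35/3]

Ratio test: |a_{m+1}/a_m| = [(3m² + 3m + 9)/(3(m+1)² + 3(m+1) + 9)] · 6/(11·8) → 3/44 as m → ∞.
The series converges when 3/44 · |w + 3| < 1, giving R = 44/3.
Check w = 35/3: absolute convergence follows by limit comparison with Σ 1/m².
When w = -53/3, the terms are on the order of 1/m², so the series converges absolutely by comparison with the p-series (p = 2 > 1).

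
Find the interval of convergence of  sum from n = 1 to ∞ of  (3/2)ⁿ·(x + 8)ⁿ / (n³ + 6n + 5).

The ratio of consecutive coefficients is [(n³ + 6n + 5)/((n+1)³ + 6(n+1) + 5)] · 3/2 → 3/2.
Hence the series converges for |x + 8| < 1/(3/2) = 2/3, so the radius of convergence is 2/3.
Endpoint x = -22/3: the series is dominated by a constant times Σ 1/n³, which converges (p = 3 > 1).
Endpoint x = -26/3: the series is dominated by a constant times Σ 1/n³, which converges (p = 3 > 1).

[-26/3, -22/3]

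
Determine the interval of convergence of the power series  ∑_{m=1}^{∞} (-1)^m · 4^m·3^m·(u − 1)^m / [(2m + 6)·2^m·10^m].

(-2/3, 8/3]

Ratio test: |a_{m+1}/a_m| = [(2m + 6)/(2(m+1) + 6)] · 4·3/(2·10) → 3/5 as m → ∞.
Hence the series converges for |u − 1| < 1/(3/5) = 5/3, so the radius of convergence is 5/3.
At u = 8/3: the terms alternate in sign and decrease monotonically to 0 in absolute value (size ~ c/m), so the alternating series test gives convergence.
When u = -2/3, comparison with the harmonic series Σ 1/m shows the series diverges.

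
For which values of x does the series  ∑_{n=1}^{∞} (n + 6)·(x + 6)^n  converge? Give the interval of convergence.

The ratio of consecutive coefficients is ((n+1) + 6)/(n + 6) → 1.
Hence R = 1.
When x = -5, the terms do not tend to 0, so the series diverges.
When x = -7, the terms have absolute value of order n, which does not tend to 0, so the series diverges by the divergence test.

(-7, -5)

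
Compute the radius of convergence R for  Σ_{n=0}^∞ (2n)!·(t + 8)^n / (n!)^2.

Apply the ratio test: |a_{n+1}| / |a_n| = (2n+1)·(2n+2)/(n+1)², which tends to 4 as n → ∞.
Convergence for |t + 8| · 4 < 1, i.e. |t + 8| < 1/4. So R = 1/4.

R = 1/4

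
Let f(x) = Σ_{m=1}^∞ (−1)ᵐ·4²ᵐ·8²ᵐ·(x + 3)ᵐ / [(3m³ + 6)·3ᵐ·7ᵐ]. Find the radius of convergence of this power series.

The ratio of consecutive coefficients is [(3m³ + 6)/(3(m+1)³ + 6)] · 16·64/(3·7) → 1024/21.
Convergence for |x + 3| · 1024/21 < 1, i.e. |x + 3| < 21/1024. So R = 21/1024.

R = 21/1024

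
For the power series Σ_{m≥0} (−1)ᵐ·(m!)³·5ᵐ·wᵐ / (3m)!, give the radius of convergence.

The ratio of consecutive coefficients is (m+1)³/[(3m+1)·(3m+2)·(3m+3)] · 5 → 5/27.
Thus R = 1/(5/27) = 27/5.

R = 27/5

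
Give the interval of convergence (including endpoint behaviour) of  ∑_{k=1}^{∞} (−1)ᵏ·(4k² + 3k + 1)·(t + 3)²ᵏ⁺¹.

Apply the ratio test: |a_{k+1}| / |a_k| = (4(k+1)² + 3(k+1) + 1)/(4k² + 3k + 1), which tends to 1 as k → ∞.
Successive powers of (t + 3) differ by 2, so the series converges when |t + 3|² · 1 < 1, i.e. |t + 3| < √(1) = 1. So R = 1.
Endpoint t = -2: the terms do not tend to 0, so the series diverges.
At t = -4: the terms do not tend to 0, so the series diverges.

(-4, -2)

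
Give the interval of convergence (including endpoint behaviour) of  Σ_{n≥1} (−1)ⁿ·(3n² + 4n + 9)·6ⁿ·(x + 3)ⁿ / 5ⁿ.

The ratio of consecutive coefficients is [(3(n+1)² + 4(n+1) + 9)/(3n² + 4n + 9)] · 6/5 → 6/5.
Hence the series converges for |x + 3| < 1/(6/5) = 5/6, so the radius of convergence is 5/6.
At x = -13/6: the terms have absolute value of order n², which does not tend to 0, so the series diverges by the divergence test.
At x = -23/6: the terms do not tend to 0, so the series diverges.

(-23/6, -13/6)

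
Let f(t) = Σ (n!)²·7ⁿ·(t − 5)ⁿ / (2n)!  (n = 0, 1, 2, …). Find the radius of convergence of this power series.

By the ratio test, |a_{n+1}/a_n| = (n+1)²/[(2n+1)·(2n+2)] · 7 → 7/4.
The series converges when 7/4 · |t − 5| < 1, giving R = 4/7.

R = 4/7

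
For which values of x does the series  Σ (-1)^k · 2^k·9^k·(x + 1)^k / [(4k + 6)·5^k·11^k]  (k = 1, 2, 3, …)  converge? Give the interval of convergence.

(-73/18, 37/18]

Ratio test: |a_{k+1}/a_k| = [(4k + 6)/(4(k+1) + 6)] · 2·9/(5·11) → 18/55 as k → ∞.
The series converges when 18/55 · |x + 1| < 1, giving R = 55/18.
When x = 37/18, convergence follows from the alternating series test (terms decrease monotonically to 0).
Check x = -73/18: the terms behave like c/k; limit comparison with the harmonic series gives divergence.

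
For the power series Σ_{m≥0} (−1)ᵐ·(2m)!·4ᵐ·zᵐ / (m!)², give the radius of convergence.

Ratio test: |a_{m+1}/a_m| = (2m+1)·(2m+2)/(m+1)² · 4 → 16 as m → ∞.
Hence the series converges for |z| < 1/(16) = 1/16, so the radius of convergence is 1/16.

R = 1/16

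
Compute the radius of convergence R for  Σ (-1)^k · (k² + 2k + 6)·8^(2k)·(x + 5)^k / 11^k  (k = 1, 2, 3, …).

The ratio of consecutive coefficients is [((k+1)² + 2(k+1) + 6)/(k² + 2k + 6)] · 64/11 → 64/11.
Convergence for |x + 5| · 64/11 < 1, i.e. |x + 5| < 11/64. So R = 11/64.

R = 11/64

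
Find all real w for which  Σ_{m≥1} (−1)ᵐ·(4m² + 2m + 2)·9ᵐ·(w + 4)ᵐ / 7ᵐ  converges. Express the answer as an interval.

The ratio of consecutive coefficients is [(4(m+1)² + 2(m+1) + 2)/(4m² + 2m + 2)] · 9/7 → 9/7.
Convergence for |w + 4| · 9/7 < 1, i.e. |w + 4| < 7/9. So R = 7/9.
At w = -29/9: the terms do not tend to 0, so the series diverges.
When w = -43/9, the terms do not tend to 0, so the series diverges.

(-43/9, -29/9)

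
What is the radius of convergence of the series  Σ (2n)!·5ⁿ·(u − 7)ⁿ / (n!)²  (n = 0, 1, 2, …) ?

The ratio of consecutive coefficients is (2n+1)·(2n+2)/(n+1)² · 5 → 20.
Convergence for |u − 7| · 20 < 1, i.e. |u − 7| < 1/20. So R = 1/20.

R = 1/20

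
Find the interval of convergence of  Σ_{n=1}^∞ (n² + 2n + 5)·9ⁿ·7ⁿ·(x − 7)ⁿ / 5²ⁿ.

(416/63, 466/63)

The ratio of consecutive coefficients is [((n+1)² + 2(n+1) + 5)/(n² + 2n + 5)] · 9·7/25 → 63/25.
Thus R = 1/(63/25) = 25/63.
When x = 466/63, the terms have absolute value of order n², which does not tend to 0, so the series diverges by the divergence test.
Check x = 416/63: the terms do not tend to 0, so the series diverges.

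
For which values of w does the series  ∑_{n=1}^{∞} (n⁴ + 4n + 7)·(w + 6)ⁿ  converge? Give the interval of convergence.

By the ratio test, |a_{n+1}/a_n| = ((n+1)⁴ + 4(n+1) + 7)/(n⁴ + 4n + 7) → 1.
Hence R = 1.
When w = -5, the terms have absolute value of order n⁴, which does not tend to 0, so the series diverges by the divergence test.
Endpoint w = -7: the n-th term does not approach 0; divergence by the term test.

(-7, -5)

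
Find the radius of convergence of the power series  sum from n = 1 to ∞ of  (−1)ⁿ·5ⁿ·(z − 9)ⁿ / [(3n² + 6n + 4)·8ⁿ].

R = 8/5

By the ratio test, |a_{n+1}/a_n| = [(3n² + 6n + 4)/(3(n+1)² + 6(n+1) + 4)] · 5/8 → 5/8.
Convergence for |z − 9| · 5/8 < 1, i.e. |z − 9| < 8/5. So R = 8/5.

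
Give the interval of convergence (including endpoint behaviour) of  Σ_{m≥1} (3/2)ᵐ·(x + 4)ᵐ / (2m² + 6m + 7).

By the ratio test, |a_{m+1}/a_m| = [(2m² + 6m + 7)/(2(m+1)² + 6(m+1) + 7)] · 3/2 → 3/2.
The series converges when 3/2 · |x + 4| < 1, giving R = 2/3.
Endpoint x = -10/3: absolute convergence follows by limit comparison with Σ 1/m².
When x = -14/3, absolute convergence follows by limit comparison with Σ 1/m².

[-14/3, -10/3]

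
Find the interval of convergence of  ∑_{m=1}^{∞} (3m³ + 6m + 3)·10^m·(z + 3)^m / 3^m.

The ratio of consecutive coefficients is [(3(m+1)³ + 6(m+1) + 3)/(3m³ + 6m + 3)] · 10/3 → 10/3.
The series converges when 10/3 · |z + 3| < 1, giving R = 3/10.
Endpoint z = -27/10: the terms do not tend to 0, so the series diverges.
When z = -33/10, the terms have absolute value of order m³, which does not tend to 0, so the series diverges by the divergence test.

(-33/10, -27/10)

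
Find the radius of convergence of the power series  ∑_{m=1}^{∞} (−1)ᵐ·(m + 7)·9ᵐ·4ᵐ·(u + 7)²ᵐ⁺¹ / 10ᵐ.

The ratio of consecutive coefficients is [((m+1) + 7)/(m + 7)] · 9·4/10 → 18/5.
Writing y = (u + 7)², the series in y has radius 5/18, so |u + 7| < √(5/18) and R = √10/6.

R = √10/6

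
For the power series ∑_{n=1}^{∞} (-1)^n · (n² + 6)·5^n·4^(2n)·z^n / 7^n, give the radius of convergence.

The ratio of consecutive coefficients is [((n+1)² + 6)/(n² + 6)] · 5·16/7 → 80/7.
Thus R = 1/(80/7) = 7/80.

R = 7/80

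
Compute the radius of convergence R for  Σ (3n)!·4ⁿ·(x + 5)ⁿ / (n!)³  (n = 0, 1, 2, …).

R = 1/108

By the ratio test, |a_{n+1}/a_n| = (3n+1)·(3n+2)·(3n+3)/(n+1)³ · 4 → 108.
Convergence for |x + 5| · 108 < 1, i.e. |x + 5| < 1/108. So R = 1/108.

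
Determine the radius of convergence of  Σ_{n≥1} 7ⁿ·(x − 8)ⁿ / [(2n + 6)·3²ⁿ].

The ratio of consecutive coefficients is [(2n + 6)/(2(n+1) + 6)] · 7/9 → 7/9.
The series converges when 7/9 · |x − 8| < 1, giving R = 9/7.

R = 9/7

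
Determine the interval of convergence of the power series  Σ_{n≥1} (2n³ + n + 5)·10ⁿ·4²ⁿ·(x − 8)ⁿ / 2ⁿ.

(639/80, 641/80)

By the ratio test, |a_{n+1}/a_n| = [(2(n+1)³ + (n+1) + 5)/(2n³ + n + 5)] · 10·16/2 → 80.
The series converges when 80 · |x − 8| < 1, giving R = 1/80.
Endpoint x = 641/80: the n-th term does not approach 0; divergence by the term test.
When x = 639/80, the terms have absolute value of order n³, which does not tend to 0, so the series diverges by the divergence test.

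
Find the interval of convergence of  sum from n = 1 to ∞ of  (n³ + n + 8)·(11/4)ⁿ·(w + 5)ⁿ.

(-59/11, -51/11)

The ratio of consecutive coefficients is [((n+1)³ + (n+1) + 8)/(n³ + n + 8)] · 11/4 → 11/4.
Hence the series converges for |w + 5| < 1/(11/4) = 4/11, so the radius of convergence is 4/11.
Endpoint w = -51/11: the n-th term does not approach 0; divergence by the term test.
At w = -59/11: the n-th term does not approach 0; divergence by the term test.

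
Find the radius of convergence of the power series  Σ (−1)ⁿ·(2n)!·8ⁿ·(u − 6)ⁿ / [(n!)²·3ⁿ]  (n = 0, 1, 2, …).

R = 3/32

By the ratio test, |a_{n+1}/a_n| = (2n+1)·(2n+2)/(n+1)² · 8/3 → 32/3.
Convergence for |u − 6| · 32/3 < 1, i.e. |u − 6| < 3/32. So R = 3/32.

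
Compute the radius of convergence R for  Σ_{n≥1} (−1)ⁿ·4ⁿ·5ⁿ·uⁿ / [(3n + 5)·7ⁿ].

Ratio test: |a_{n+1}/a_n| = [(3n + 5)/(3(n+1) + 5)] · 4·5/7 → 20/7 as n → ∞.
Hence the series converges for |u| < 1/(20/7) = 7/20, so the radius of convergence is 7/20.

R = 7/20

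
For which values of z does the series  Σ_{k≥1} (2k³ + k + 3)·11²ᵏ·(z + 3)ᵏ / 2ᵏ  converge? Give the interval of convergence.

(-365/121, -361/121)

By the ratio test, |a_{k+1}/a_k| = [(2(k+1)³ + (k+1) + 3)/(2k³ + k + 3)] · 121/2 → 121/2.
The series converges when 121/2 · |z + 3| < 1, giving R = 2/121.
When z = -361/121, the terms have absolute value of order k³, which does not tend to 0, so the series diverges by the divergence test.
Check z = -365/121: the terms do not tend to 0, so the series diverges.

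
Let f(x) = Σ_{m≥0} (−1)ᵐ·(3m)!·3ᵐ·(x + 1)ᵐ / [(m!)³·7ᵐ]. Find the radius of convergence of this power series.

Ratio test: |a_{m+1}/a_m| = (3m+1)·(3m+2)·(3m+3)/(m+1)³ · 3/7 → 81/7 as m → ∞.
The series converges when 81/7 · |x + 1| < 1, giving R = 7/81.

R = 7/81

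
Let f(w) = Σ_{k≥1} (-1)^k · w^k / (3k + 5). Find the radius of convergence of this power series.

Ratio test: |a_{k+1}/a_k| = (3k + 5)/(3(k+1) + 5) → 1 as k → ∞.
Convergence for |w| < 1, so R = 1.

R = 1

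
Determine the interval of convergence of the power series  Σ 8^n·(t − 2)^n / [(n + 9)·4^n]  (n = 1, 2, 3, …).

[3/2, 5/2)

Apply the ratio test: |a_{n+1}| / |a_n| = [(n + 9)/((n+1) + 9)] · 8/4, which tends to 2 as n → ∞.
Thus R = 1/(2) = 1/2.
Endpoint t = 5/2: comparison with the harmonic series Σ 1/n shows the series diverges.
When t = 3/2, convergence follows from the alternating series test (terms decrease monotonically to 0).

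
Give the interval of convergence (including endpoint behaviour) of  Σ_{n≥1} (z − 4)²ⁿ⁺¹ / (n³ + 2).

[3, 5]

Ratio test: |a_{n+1}/a_n| = (n³ + 2)/((n+1)³ + 2) → 1 as n → ∞.
Successive powers of (z − 4) differ by 2, so the series converges when |z − 4|² · 1 < 1, i.e. |z − 4| < √(1) = 1. So R = 1.
Endpoint z = 5: the terms are on the order of 1/n³, so the series converges absolutely by comparison with the p-series (p = 3 > 1).
At z = 3: absolute convergence follows by limit comparison with Σ 1/n³.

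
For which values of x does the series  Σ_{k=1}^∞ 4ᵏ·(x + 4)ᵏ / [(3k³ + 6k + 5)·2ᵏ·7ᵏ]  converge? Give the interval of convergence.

Apply the ratio test: |a_{k+1}| / |a_k| = [(3k³ + 6k + 5)/(3(k+1)³ + 6(k+1) + 5)] · 4/(2·7), which tends to 2/7 as k → ∞.
Thus R = 1/(2/7) = 7/2.
Endpoint x = -1/2: the terms are on the order of 1/k³, so the series converges absolutely by comparison with the p-series (p = 3 > 1).
Endpoint x = -15/2: absolute convergence follows by limit comparison with Σ 1/k³.

[-15/2, -1/2]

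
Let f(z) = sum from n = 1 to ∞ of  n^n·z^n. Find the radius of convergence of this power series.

R = 0

By the Cauchy root test, |a_n|^(1/n) = n → ∞.
Since the n-th root of |a_n| is unbounded, the series converges only at z = 0; R = 0.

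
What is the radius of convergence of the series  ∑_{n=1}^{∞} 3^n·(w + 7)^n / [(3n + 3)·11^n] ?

By the ratio test, |a_{n+1}/a_n| = [(3n + 3)/(3(n+1) + 3)] · 3/11 → 3/11.
Hence the series converges for |w + 7| < 1/(3/11) = 11/3, so the radius of convergence is 11/3.

R = 11/3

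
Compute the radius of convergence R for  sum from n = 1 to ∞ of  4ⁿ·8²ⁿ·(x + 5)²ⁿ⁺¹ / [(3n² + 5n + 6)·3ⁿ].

By the ratio test, |a_{n+1}/a_n| = [(3n² + 5n + 6)/(3(n+1)² + 5(n+1) + 6)] · 4·64/3 → 256/3.
Since the exponent of (x + 5) increases by 2 each term, convergence requires |x + 5|² < 3/256, hence R = √3/16.

R = √3/16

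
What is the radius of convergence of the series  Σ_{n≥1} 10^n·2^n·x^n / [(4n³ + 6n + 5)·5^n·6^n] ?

Ratio test: |a_{n+1}/a_n| = [(4n³ + 6n + 5)/(4(n+1)³ + 6(n+1) + 5)] · 10·2/(5·6) → 2/3 as n → ∞.
Convergence for |x| · 2/3 < 1, i.e. |x| < 3/2. So R = 3/2.

R = 3/2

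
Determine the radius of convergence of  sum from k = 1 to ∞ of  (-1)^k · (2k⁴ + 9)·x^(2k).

Apply the ratio test: |a_{k+1}| / |a_k| = (2(k+1)⁴ + 9)/(2k⁴ + 9), which tends to 1 as k → ∞.
Since the exponent of x increases by 2 each term, convergence requires |x|² < 1, hence R = 1.

R = 1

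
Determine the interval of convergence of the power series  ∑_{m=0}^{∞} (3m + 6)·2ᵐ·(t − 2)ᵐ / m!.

Ratio test: |a_{m+1}/a_m| = (3(m+1) + 6)/(3m + 6) · 2 · 1/(m+1) → 0 as m → ∞.
The ratio tends to 0 regardless of t, hence R = ∞.

(−∞, ∞)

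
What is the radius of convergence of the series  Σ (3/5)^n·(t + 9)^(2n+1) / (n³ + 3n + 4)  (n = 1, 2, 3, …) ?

R = √15/3

The ratio of consecutive coefficients is [(n³ + 3n + 4)/((n+1)³ + 3(n+1) + 4)] · 3/5 → 3/5.
Successive powers of (t + 9) differ by 2, so the series converges when |t + 9|² · 3/5 < 1, i.e. |t + 9| < √(5/3). So R = √15/3.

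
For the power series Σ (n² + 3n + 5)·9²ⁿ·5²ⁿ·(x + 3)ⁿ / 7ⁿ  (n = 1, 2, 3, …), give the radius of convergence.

R = 7/2025

Ratio test: |a_{n+1}/a_n| = [((n+1)² + 3(n+1) + 5)/(n² + 3n + 5)] · 81·25/7 → 2025/7 as n → ∞.
Hence the series converges for |x + 3| < 1/(2025/7) = 7/2025, so the radius of convergence is 7/2025.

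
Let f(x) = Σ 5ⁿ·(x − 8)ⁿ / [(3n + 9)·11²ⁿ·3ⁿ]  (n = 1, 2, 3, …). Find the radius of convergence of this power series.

The ratio of consecutive coefficients is [(3n + 9)/(3(n+1) + 9)] · 5/(121·3) → 5/363.
Convergence for |x − 8| · 5/363 < 1, i.e. |x − 8| < 363/5. So R = 363/5.

R = 363/5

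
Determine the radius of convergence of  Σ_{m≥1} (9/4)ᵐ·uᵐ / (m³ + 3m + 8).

By the ratio test, |a_{m+1}/a_m| = [(m³ + 3m + 8)/((m+1)³ + 3(m+1) + 8)] · 9/4 → 9/4.
Thus R = 1/(9/4) = 4/9.

R = 4/9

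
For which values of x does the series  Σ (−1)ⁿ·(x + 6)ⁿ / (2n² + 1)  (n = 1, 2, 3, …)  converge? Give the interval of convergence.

[-7, -5]

Apply the ratio test: |a_{n+1}| / |a_n| = (2n² + 1)/(2(n+1)² + 1), which tends to 1 as n → ∞.
So the series converges when |x + 6| < 1 and diverges when |x + 6| > 1; R = 1.
Endpoint x = -5: the terms are on the order of 1/n², so the series converges absolutely by comparison with the p-series (p = 2 > 1).
When x = -7, absolute convergence follows by limit comparison with Σ 1/n².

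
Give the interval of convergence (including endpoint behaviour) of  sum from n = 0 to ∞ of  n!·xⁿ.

{0}

Ratio test: |a_{n+1}/a_n| = (n+1) → ∞ as n → ∞.
Since the ratio → ∞, the series diverges for every x ≠ 0, and R = 0.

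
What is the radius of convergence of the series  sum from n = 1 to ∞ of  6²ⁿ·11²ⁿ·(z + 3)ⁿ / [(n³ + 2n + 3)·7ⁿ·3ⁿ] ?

R = 7/1452

By the ratio test, |a_{n+1}/a_n| = [(n³ + 2n + 3)/((n+1)³ + 2(n+1) + 3)] · 36·121/(7·3) → 1452/7.
Convergence for |z + 3| · 1452/7 < 1, i.e. |z + 3| < 7/1452. So R = 7/1452.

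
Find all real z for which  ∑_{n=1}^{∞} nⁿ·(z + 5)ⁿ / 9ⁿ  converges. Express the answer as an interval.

{-5}

By the Cauchy root test, |a_n|^(1/n) = n/9 → ∞.
Since the n-th root of |a_n| is unbounded, the series converges only at z = -5; R = 0.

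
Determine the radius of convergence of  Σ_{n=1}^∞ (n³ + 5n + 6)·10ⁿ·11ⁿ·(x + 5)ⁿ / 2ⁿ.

R = 1/55

The ratio of consecutive coefficients is [((n+1)³ + 5(n+1) + 6)/(n³ + 5n + 6)] · 10·11/2 → 55.
The series converges when 55 · |x + 5| < 1, giving R = 1/55.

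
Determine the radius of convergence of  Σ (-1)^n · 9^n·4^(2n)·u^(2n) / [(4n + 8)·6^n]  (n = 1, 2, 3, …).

R = √6/12

The ratio of consecutive coefficients is [(4n + 8)/(4(n+1) + 8)] · 9·16/6 → 24.
Writing y = u², the series in y has radius 1/24, so |u| < √(1/24) and R = √6/12.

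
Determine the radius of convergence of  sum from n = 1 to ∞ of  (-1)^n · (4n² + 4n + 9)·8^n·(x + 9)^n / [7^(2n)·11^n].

R = 539/8

The ratio of consecutive coefficients is [(4(n+1)² + 4(n+1) + 9)/(4n² + 4n + 9)] · 8/(49·11) → 8/539.
Hence the series converges for |x + 9| < 1/(8/539) = 539/8, so the radius of convergence is 539/8.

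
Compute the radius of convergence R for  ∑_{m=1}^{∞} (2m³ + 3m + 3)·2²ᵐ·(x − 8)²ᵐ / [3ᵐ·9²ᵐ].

R = 9√3/2

By the ratio test, |a_{m+1}/a_m| = [(2(m+1)³ + 3(m+1) + 3)/(2m³ + 3m + 3)] · 4/(3·81) → 4/243.
Writing y = (x − 8)², the series in y has radius 243/4, so |x − 8| < √(243/4) and R = 9√3/2.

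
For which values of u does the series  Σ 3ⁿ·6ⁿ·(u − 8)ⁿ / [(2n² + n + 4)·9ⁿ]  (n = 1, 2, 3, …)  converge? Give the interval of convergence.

[15/2, 17/2]

The ratio of consecutive coefficients is [(2n² + n + 4)/(2(n+1)² + (n+1) + 4)] · 3·6/9 → 2.
Thus R = 1/(2) = 1/2.
Endpoint u = 17/2: the terms are on the order of 1/n², so the series converges absolutely by comparison with the p-series (p = 2 > 1).
When u = 15/2, absolute convergence follows by limit comparison with Σ 1/n².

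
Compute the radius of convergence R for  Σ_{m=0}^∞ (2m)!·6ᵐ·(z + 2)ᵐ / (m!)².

R = 1/24

By the ratio test, |a_{m+1}/a_m| = (2m+1)·(2m+2)/(m+1)² · 6 → 24.
Convergence for |z + 2| · 24 < 1, i.e. |z + 2| < 1/24. So R = 1/24.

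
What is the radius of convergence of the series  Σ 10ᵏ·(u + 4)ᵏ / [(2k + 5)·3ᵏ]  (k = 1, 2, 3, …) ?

R = 3/10

Apply the ratio test: |a_{k+1}| / |a_k| = [(2k + 5)/(2(k+1) + 5)] · 10/3, which tends to 10/3 as k → ∞.
The series converges when 10/3 · |u + 4| < 1, giving R = 3/10.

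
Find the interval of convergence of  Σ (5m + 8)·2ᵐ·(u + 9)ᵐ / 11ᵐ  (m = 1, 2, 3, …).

By the ratio test, |a_{m+1}/a_m| = [(5(m+1) + 8)/(5m + 8)] · 2/11 → 2/11.
Hence the series converges for |u + 9| < 1/(2/11) = 11/2, so the radius of convergence is 11/2.
When u = -7/2, the terms have absolute value of order m, which does not tend to 0, so the series diverges by the divergence test.
At u = -29/2: the terms do not tend to 0, so the series diverges.

(-29/2, -7/2)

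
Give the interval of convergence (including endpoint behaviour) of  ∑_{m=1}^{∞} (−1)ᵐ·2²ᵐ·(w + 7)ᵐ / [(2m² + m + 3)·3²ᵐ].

The ratio of consecutive coefficients is [(2m² + m + 3)/(2(m+1)² + (m+1) + 3)] · 4/9 → 4/9.
Hence the series converges for |w + 7| < 1/(4/9) = 9/4, so the radius of convergence is 9/4.
At w = -19/4: the series is dominated by a constant times Σ 1/m², which converges (p = 2 > 1).
When w = -37/4, the terms are on the order of 1/m², so the series converges absolutely by comparison with the p-series (p = 2 > 1).

[-37/4, -19/4]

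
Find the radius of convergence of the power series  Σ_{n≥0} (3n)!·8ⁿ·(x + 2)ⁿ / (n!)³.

By the ratio test, |a_{n+1}/a_n| = (3n+1)·(3n+2)·(3n+3)/(n+1)³ · 8 → 216.
The series converges when 216 · |x + 2| < 1, giving R = 1/216.

R = 1/216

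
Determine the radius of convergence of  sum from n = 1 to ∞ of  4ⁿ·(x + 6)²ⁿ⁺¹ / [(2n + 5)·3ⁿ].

Ratio test: |a_{n+1}/a_n| = [(2n + 5)/(2(n+1) + 5)] · 4/3 → 4/3 as n → ∞.
Writing y = (x + 6)², the series in y has radius 3/4, so |x + 6| < √(3/4) and R = √3/2.

R = √3/2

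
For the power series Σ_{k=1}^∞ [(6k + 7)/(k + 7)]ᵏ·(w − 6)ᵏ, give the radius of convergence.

R = 1/6

Root test: |a_k|^(1/k) = (6k + 7)/(k + 7) → 6.
The series converges when 6 · |w − 6| < 1, giving R = 1/6.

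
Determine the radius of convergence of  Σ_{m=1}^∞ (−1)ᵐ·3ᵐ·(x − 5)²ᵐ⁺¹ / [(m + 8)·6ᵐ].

R = √2

The ratio of consecutive coefficients is [(m + 8)/((m+1) + 8)] · 3/6 → 1/2.
Successive powers of (x − 5) differ by 2, so the series converges when |x − 5|² · 1/2 < 1, i.e. |x − 5| < √(2). So R = √2.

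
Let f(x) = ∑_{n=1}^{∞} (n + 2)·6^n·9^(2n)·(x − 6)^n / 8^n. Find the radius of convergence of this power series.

The ratio of consecutive coefficients is [((n+1) + 2)/(n + 2)] · 6·81/8 → 243/4.
Thus R = 1/(243/4) = 4/243.

R = 4/243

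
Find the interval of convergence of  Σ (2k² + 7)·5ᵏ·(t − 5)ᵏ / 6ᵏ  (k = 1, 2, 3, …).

The ratio of consecutive coefficients is [(2(k+1)² + 7)/(2k² + 7)] · 5/6 → 5/6.
Hence the series converges for |t − 5| < 1/(5/6) = 6/5, so the radius of convergence is 6/5.
Endpoint t = 31/5: the terms do not tend to 0, so the series diverges.
Check t = 19/5: the k-th term does not approach 0; divergence by the term test.

(19/5, 31/5)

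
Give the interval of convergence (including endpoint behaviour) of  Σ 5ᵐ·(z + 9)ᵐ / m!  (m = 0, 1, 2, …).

(−∞, ∞)

Apply the ratio test: |a_{m+1}| / |a_m| = 5 · 1/(m+1), which tends to 0 as m → ∞.
The limit is 0, so the series converges for all z; R = ∞.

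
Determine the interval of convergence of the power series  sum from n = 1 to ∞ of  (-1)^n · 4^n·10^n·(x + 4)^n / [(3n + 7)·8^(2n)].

(-28/5, -12/5]

The ratio of consecutive coefficients is [(3n + 7)/(3(n+1) + 7)] · 4·10/64 → 5/8.
Convergence for |x + 4| · 5/8 < 1, i.e. |x + 4| < 8/5. So R = 8/5.
When x = -12/5, an alternating series whose terms decrease to 0 in absolute value, so it converges by the Leibniz criterion.
Check x = -28/5: comparison with the harmonic series Σ 1/n shows the series diverges.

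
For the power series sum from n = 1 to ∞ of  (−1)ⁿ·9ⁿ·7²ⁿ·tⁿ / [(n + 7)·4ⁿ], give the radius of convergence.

The ratio of consecutive coefficients is [(n + 7)/((n+1) + 7)] · 9·49/4 → 441/4.
The series converges when 441/4 · |t| < 1, giving R = 4/441.

R = 4/441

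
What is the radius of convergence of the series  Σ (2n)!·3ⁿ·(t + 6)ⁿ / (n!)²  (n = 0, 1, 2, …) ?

The ratio of consecutive coefficients is (2n+1)·(2n+2)/(n+1)² · 3 → 12.
The series converges when 12 · |t + 6| < 1, giving R = 1/12.

R = 1/12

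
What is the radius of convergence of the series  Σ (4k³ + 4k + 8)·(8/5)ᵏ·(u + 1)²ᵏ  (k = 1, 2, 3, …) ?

Ratio test: |a_{k+1}/a_k| = [(4(k+1)³ + 4(k+1) + 8)/(4k³ + 4k + 8)] · 8/5 → 8/5 as k → ∞.
Successive powers of (u + 1) differ by 2, so the series converges when |u + 1|² · 8/5 < 1, i.e. |u + 1| < √(5/8). So R = √10/4.

R = √10/4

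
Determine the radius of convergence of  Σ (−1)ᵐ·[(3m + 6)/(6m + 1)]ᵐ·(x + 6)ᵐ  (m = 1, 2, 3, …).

R = 2

Root test: |a_m|^(1/m) = (3m + 6)/(6m + 1) → 1/2.
Convergence for |x + 6| · 1/2 < 1, i.e. |x + 6| < 2. So R = 2.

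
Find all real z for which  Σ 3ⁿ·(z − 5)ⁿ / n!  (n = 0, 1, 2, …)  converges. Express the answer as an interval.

(−∞, ∞)

The ratio of consecutive coefficients is 3 · 1/(n+1) → 0.
Since the limit is 0 < 1 for every z, the series converges on all of ℝ and R = ∞.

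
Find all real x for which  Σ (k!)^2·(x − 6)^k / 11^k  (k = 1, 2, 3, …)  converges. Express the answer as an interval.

{6}

Ratio test: |a_{k+1}/a_k| = (k+1)² · 1/11 → ∞ as k → ∞.
The terms grow without bound for any (x − 6) ≠ 0, so R = 0 (convergence only at x = 6).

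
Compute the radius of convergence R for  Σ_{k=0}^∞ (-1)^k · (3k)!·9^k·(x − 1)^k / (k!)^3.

R = 1/243

Apply the ratio test: |a_{k+1}| / |a_k| = (3k+1)·(3k+2)·(3k+3)/(k+1)³ · 9, which tends to 243 as k → ∞.
Hence the series converges for |x − 1| < 1/(243) = 1/243, so the radius of convergence is 1/243.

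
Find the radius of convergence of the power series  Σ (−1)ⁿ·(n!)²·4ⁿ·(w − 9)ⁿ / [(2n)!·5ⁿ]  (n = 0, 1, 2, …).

Ratio test: |a_{n+1}/a_n| = (n+1)²/[(2n+1)·(2n+2)] · 4/5 → 1/5 as n → ∞.
Hence the series converges for |w − 9| < 1/(1/5) = 5, so the radius of convergence is 5.

R = 5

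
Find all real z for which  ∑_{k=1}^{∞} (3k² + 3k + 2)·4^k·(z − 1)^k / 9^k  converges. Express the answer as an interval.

(-5/4, 13/4)

Ratio test: |a_{k+1}/a_k| = [(3(k+1)² + 3(k+1) + 2)/(3k² + 3k + 2)] · 4/9 → 4/9 as k → ∞.
Hence the series converges for |z − 1| < 1/(4/9) = 9/4, so the radius of convergence is 9/4.
Check z = 13/4: the k-th term does not approach 0; divergence by the term test.
Check z = -5/4: the terms have absolute value of order k², which does not tend to 0, so the series diverges by the divergence test.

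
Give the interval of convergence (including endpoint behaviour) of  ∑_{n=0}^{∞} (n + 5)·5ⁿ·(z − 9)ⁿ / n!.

By the ratio test, |a_{n+1}/a_n| = ((n+1) + 5)/(n + 5) · 5 · 1/(n+1) → 0.
The limit is 0, so the series converges for all z; R = ∞.

(−∞, ∞)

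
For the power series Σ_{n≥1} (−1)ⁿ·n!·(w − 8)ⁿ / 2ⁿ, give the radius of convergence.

Apply the ratio test: |a_{n+1}| / |a_n| = (n+1) · 1/2, which tends to ∞ as n → ∞.
Since the ratio → ∞, the series diverges for every w ≠ 8, and R = 0.

R = 0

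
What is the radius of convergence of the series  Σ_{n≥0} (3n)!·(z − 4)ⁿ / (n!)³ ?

R = 1/27

The ratio of consecutive coefficients is (3n+1)·(3n+2)·(3n+3)/(n+1)³ → 27.
Thus R = 1/(27) = 1/27.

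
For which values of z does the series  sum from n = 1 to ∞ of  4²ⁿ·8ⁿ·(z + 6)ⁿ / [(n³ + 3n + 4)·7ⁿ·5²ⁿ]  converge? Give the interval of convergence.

[-943/128, -593/128]

Ratio test: |a_{n+1}/a_n| = [(n³ + 3n + 4)/((n+1)³ + 3(n+1) + 4)] · 16·8/(7·25) → 128/175 as n → ∞.
Convergence for |z + 6| · 128/175 < 1, i.e. |z + 6| < 175/128. So R = 175/128.
When z = -593/128, absolute convergence follows by limit comparison with Σ 1/n³.
Endpoint z = -943/128: the terms are on the order of 1/n³, so the series converges absolutely by comparison with the p-series (p = 3 > 1).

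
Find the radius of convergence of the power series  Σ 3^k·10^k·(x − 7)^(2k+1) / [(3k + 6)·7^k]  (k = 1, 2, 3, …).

Ratio test: |a_{k+1}/a_k| = [(3k + 6)/(3(k+1) + 6)] · 3·10/7 → 30/7 as k → ∞.
Successive powers of (x − 7) differ by 2, so the series converges when |x − 7|² · 30/7 < 1, i.e. |x − 7| < √(7/30). So R = √210/30.

R = √210/30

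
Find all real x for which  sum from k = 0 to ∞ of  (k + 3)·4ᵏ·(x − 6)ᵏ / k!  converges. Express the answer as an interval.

The ratio of consecutive coefficients is ((k+1) + 3)/(k + 3) · 4 · 1/(k+1) → 0.
The limit is 0, so the series converges for all x; R = ∞.

(−∞, ∞)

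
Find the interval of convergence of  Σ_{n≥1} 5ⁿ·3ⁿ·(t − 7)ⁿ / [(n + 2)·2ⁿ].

By the ratio test, |a_{n+1}/a_n| = [(n + 2)/((n+1) + 2)] · 5·3/2 → 15/2.
Convergence for |t − 7| · 15/2 < 1, i.e. |t − 7| < 2/15. So R = 2/15.
When t = 107/15, the terms behave like c/n; limit comparison with the harmonic series gives divergence.
Endpoint t = 103/15: the terms alternate in sign and decrease monotonically to 0 in absolute value (size ~ c/n), so the alternating series test gives convergence.

[103/15, 107/15)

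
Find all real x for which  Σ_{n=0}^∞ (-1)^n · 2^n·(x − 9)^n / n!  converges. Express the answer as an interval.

(−∞, ∞)

By the ratio test, |a_{n+1}/a_n| = 2 · 1/(n+1) → 0.
The limit is 0, so the series converges for all x; R = ∞.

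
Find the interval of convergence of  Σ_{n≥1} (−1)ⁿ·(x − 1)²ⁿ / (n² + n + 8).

The ratio of consecutive coefficients is (n² + n + 8)/((n+1)² + (n+1) + 8) → 1.
Successive powers of (x − 1) differ by 2, so the series converges when |x − 1|² · 1 < 1, i.e. |x − 1| < √(1) = 1. So R = 1.
Check x = 2: the series is dominated by a constant times Σ 1/n², which converges (p = 2 > 1).
Endpoint x = 0: the terms are on the order of 1/n², so the series converges absolutely by comparison with the p-series (p = 2 > 1).

[0, 2]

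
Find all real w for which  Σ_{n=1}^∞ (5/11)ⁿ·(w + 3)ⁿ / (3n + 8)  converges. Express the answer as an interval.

The ratio of consecutive coefficients is [(3n + 8)/(3(n+1) + 8)] · 5/11 → 5/11.
Convergence for |w + 3| · 5/11 < 1, i.e. |w + 3| < 11/5. So R = 11/5.
When w = -4/5, the terms are asymptotic to a nonzero constant times 1/n, so the series diverges by limit comparison with Σ 1/n.
At w = -26/5: an alternating series whose terms decrease to 0 in absolute value, so it converges by the Leibniz criterion.

[-26/5, -4/5)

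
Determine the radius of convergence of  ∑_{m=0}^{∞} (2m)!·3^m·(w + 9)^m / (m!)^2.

R = 1/12

The ratio of consecutive coefficients is (2m+1)·(2m+2)/(m+1)² · 3 → 12.
Thus R = 1/(12) = 1/12.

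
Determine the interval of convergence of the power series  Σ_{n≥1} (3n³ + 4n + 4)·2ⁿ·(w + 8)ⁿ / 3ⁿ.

(-19/2, -13/2)

The ratio of consecutive coefficients is [(3(n+1)³ + 4(n+1) + 4)/(3n³ + 4n + 4)] · 2/3 → 2/3.
The series converges when 2/3 · |w + 8| < 1, giving R = 3/2.
At w = -13/2: the terms do not tend to 0, so the series diverges.
At w = -19/2: the terms do not tend to 0, so the series diverges.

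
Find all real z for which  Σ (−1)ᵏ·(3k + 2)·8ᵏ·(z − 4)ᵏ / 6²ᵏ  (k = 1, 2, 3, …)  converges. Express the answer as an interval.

(-1/2, 17/2)

Apply the ratio test: |a_{k+1}| / |a_k| = [(3(k+1) + 2)/(3k + 2)] · 8/36, which tends to 2/9 as k → ∞.
Convergence for |z − 4| · 2/9 < 1, i.e. |z − 4| < 9/2. So R = 9/2.
At z = 17/2: the k-th term does not approach 0; divergence by the term test.
When z = -1/2, the k-th term does not approach 0; divergence by the term test.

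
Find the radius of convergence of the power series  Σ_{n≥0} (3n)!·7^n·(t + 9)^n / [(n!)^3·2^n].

The ratio of consecutive coefficients is (3n+1)·(3n+2)·(3n+3)/(n+1)³ · 7/2 → 189/2.
The series converges when 189/2 · |t + 9| < 1, giving R = 2/189.

R = 2/189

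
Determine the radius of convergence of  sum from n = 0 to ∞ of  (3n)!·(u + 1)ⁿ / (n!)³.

Ratio test: |a_{n+1}/a_n| = (3n+1)·(3n+2)·(3n+3)/(n+1)³ → 27 as n → ∞.
Convergence for |u + 1| · 27 < 1, i.e. |u + 1| < 1/27. So R = 1/27.

R = 1/27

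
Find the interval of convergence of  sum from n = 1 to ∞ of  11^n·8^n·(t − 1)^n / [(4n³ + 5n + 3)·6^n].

The ratio of consecutive coefficients is [(4n³ + 5n + 3)/(4(n+1)³ + 5(n+1) + 3)] · 11·8/6 → 44/3.
Hence the series converges for |t − 1| < 1/(44/3) = 3/44, so the radius of convergence is 3/44.
Check t = 47/44: absolute convergence follows by limit comparison with Σ 1/n³.
When t = 41/44, the terms are on the order of 1/n³, so the series converges absolutely by comparison with the p-series (p = 3 > 1).

[41/44, 47/44]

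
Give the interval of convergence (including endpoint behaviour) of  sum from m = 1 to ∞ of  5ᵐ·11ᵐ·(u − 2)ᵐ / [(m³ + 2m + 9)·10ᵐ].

The ratio of consecutive coefficients is [(m³ + 2m + 9)/((m+1)³ + 2(m+1) + 9)] · 5·11/10 → 11/2.
Hence the series converges for |u − 2| < 1/(11/2) = 2/11, so the radius of convergence is 2/11.
Check u = 24/11: the terms are on the order of 1/m³, so the series converges absolutely by comparison with the p-series (p = 3 > 1).
Endpoint u = 20/11: the series is dominated by a constant times Σ 1/m³, which converges (p = 3 > 1).

[20/11, 24/11]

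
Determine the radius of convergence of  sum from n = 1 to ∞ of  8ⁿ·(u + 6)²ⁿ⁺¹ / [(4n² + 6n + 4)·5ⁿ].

Ratio test: |a_{n+1}/a_n| = [(4n² + 6n + 4)/(4(n+1)² + 6(n+1) + 4)] · 8/5 → 8/5 as n → ∞.
Successive powers of (u + 6) differ by 2, so the series converges when |u + 6|² · 8/5 < 1, i.e. |u + 6| < √(5/8). So R = √10/4.

R = √10/4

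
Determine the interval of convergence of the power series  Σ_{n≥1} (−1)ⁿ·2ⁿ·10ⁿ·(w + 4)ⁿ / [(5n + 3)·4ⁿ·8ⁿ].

(-28/5, -12/5]

Ratio test: |a_{n+1}/a_n| = [(5n + 3)/(5(n+1) + 3)] · 2·10/(4·8) → 5/8 as n → ∞.
Convergence for |w + 4| · 5/8 < 1, i.e. |w + 4| < 8/5. So R = 8/5.
Endpoint w = -12/5: convergence follows from the alternating series test (terms decrease monotonically to 0).
Check w = -28/5: comparison with the harmonic series Σ 1/n shows the series diverges.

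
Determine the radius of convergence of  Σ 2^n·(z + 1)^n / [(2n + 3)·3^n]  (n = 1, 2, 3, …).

R = 3/2

By the ratio test, |a_{n+1}/a_n| = [(2n + 3)/(2(n+1) + 3)] · 2/3 → 2/3.
Hence the series converges for |z + 1| < 1/(2/3) = 3/2, so the radius of convergence is 3/2.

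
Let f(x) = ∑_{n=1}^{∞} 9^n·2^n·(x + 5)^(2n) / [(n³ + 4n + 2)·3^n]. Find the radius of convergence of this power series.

R = √6/6

Ratio test: |a_{n+1}/a_n| = [(n³ + 4n + 2)/((n+1)³ + 4(n+1) + 2)] · 9·2/3 → 6 as n → ∞.
Successive powers of (x + 5) differ by 2, so the series converges when |x + 5|² · 6 < 1, i.e. |x + 5| < √(1/6). So R = √6/6.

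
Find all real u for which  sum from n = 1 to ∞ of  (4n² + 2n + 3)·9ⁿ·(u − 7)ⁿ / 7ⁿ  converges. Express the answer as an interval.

(56/9, 70/9)

By the ratio test, |a_{n+1}/a_n| = [(4(n+1)² + 2(n+1) + 3)/(4n² + 2n + 3)] · 9/7 → 9/7.
The series converges when 9/7 · |u − 7| < 1, giving R = 7/9.
Endpoint u = 70/9: the terms have absolute value of order n², which does not tend to 0, so the series diverges by the divergence test.
When u = 56/9, the terms have absolute value of order n², which does not tend to 0, so the series diverges by the divergence test.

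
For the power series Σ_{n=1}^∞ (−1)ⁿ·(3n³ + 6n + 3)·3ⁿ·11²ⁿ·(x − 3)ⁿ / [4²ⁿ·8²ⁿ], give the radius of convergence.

The ratio of consecutive coefficients is [(3(n+1)³ + 6(n+1) + 3)/(3n³ + 6n + 3)] · 3·121/(16·64) → 363/1024.
The series converges when 363/1024 · |x − 3| < 1, giving R = 1024/363.

R = 1024/363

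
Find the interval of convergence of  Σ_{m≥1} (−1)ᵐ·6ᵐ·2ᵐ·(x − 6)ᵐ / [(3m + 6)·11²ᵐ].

Ratio test: |a_{m+1}/a_m| = [(3m + 6)/(3(m+1) + 6)] · 6·2/121 → 12/121 as m → ∞.
Thus R = 1/(12/121) = 121/12.
When x = 193/12, convergence follows from the alternating series test (terms decrease monotonically to 0).
At x = -49/12: comparison with the harmonic series Σ 1/m shows the series diverges.

(-49/12, 193/12]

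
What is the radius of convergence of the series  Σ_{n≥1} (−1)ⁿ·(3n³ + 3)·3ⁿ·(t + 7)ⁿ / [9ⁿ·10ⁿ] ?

R = 30

The ratio of consecutive coefficients is [(3(n+1)³ + 3)/(3n³ + 3)] · 3/(9·10) → 1/30.
Hence the series converges for |t + 7| < 1/(1/30) = 30, so the radius of convergence is 30.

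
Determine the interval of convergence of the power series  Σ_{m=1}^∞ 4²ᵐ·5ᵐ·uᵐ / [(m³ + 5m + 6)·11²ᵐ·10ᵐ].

[-121/8, 121/8]

By the ratio test, |a_{m+1}/a_m| = [(m³ + 5m + 6)/((m+1)³ + 5(m+1) + 6)] · 16·5/(121·10) → 8/121.
Convergence for |u| · 8/121 < 1, i.e. |u| < 121/8. So R = 121/8.
Check u = 121/8: the terms are on the order of 1/m³, so the series converges absolutely by comparison with the p-series (p = 3 > 1).
Endpoint u = -121/8: the terms are on the order of 1/m³, so the series converges absolutely by comparison with the p-series (p = 3 > 1).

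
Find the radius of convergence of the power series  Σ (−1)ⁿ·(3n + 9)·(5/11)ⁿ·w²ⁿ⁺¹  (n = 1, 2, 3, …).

The ratio of consecutive coefficients is [(3(n+1) + 9)/(3n + 9)] · 5/11 → 5/11.
Writing y = w², the series in y has radius 11/5, so |w| < √(11/5) and R = √55/5.

R = √55/5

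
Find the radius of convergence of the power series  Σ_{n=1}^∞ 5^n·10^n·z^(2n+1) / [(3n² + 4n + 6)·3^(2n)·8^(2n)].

The ratio of consecutive coefficients is [(3n² + 4n + 6)/(3(n+1)² + 4(n+1) + 6)] · 5·10/(9·64) → 25/288.
Since the exponent of z increases by 2 each term, convergence requires |z|² < 288/25, hence R = 12√2/5.

R = 12√2/5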